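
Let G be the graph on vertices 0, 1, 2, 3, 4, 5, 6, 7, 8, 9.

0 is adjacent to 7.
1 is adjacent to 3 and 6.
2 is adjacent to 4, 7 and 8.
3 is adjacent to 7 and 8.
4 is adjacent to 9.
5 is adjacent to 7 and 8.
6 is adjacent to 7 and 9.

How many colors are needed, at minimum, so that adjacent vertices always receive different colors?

The cycle 4-9-6-7-2-4 has odd length 5, so it cannot be 2-colored; at least 3 colors are needed.
One proper 3-coloring: 0=blue, 1=red, 2=blue, 3=blue, 4=red, 5=blue, 6=blue, 7=red, 8=red, 9=green. Every edge joins two different colors.

3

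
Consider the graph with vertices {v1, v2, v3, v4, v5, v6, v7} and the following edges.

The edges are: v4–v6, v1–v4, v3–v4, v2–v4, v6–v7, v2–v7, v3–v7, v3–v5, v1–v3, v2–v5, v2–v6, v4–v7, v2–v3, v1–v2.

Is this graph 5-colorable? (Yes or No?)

Yes

The chromatic number is 4. v2, v4, v6, v7 form a clique, so at least 4 colors are needed.
4 colors suffice: v1=yellow, v2=red, v3=blue, v4=green, v5=green, v6=blue, v7=yellow.
Since 5 ≥ 4, a proper 5-coloring certainly exists.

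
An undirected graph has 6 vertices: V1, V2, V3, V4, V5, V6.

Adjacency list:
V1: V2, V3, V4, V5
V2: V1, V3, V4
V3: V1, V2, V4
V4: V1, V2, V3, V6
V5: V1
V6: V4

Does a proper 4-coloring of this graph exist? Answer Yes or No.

The chromatic number is 4. V1, V2, V3, V4 are mutually adjacent (a clique of size 4), so at least 4 colors are needed.
One proper 4-coloring: V1=1, V2=4, V3=3, V4=2, V5=2, V6=1.
That is already a proper 4-coloring.

Yes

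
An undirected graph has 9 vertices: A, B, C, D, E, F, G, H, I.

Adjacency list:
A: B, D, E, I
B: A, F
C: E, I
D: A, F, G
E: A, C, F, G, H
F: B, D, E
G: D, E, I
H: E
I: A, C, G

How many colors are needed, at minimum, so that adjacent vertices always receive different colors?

D and G are adjacent, so at least 2 colors are needed.
2 colors suffice: color 1 → {B, D, E, I}; color 2 → {A, C, F, G, H}. Each edge has distinct colors on its endpoints.

2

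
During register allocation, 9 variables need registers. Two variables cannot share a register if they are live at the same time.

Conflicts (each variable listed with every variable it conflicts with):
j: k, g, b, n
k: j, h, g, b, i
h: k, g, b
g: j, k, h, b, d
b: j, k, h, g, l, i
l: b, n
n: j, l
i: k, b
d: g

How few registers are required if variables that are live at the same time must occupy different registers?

4

j, k, g, b pairwise conflict, so at least 4 registers are needed.
4 registers suffice: register 1 → {b, n, d}; register 2 → {g, l, i}; register 3 → {k}; register 4 → {j, h}. Each listed conflict is separated.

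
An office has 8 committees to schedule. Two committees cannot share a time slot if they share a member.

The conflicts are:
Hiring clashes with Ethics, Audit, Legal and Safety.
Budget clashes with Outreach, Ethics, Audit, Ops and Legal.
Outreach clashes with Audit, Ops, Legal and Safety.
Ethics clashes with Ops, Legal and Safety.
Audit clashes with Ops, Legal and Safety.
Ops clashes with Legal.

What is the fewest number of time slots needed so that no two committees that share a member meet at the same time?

Budget, Outreach, Audit, Ops, Legal all conflict with each other, so at least 5 time slots are needed.
5 time slots suffice: time slot 1 → {Ethics, Audit}; time slot 2 → {Legal, Safety}; time slot 3 → {Hiring, Ops}; time slot 4 → {Outreach}; time slot 5 → {Budget}. Every pair that conflicts lands in different time slots.

5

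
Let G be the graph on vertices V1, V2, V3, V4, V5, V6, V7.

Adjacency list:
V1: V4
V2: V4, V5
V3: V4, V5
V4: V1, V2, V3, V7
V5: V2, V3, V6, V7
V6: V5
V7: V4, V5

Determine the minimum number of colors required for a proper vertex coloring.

2

V3 and V5 are adjacent, so at least 2 colors are needed.
2 colors suffice: color 1 → {V4, V5}; color 2 → {V1, V2, V3, V6, V7}. Every edge joins two different colors.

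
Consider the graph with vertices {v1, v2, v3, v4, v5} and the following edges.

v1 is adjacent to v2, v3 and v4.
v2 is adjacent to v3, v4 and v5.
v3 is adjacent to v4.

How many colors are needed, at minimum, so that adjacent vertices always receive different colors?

4

v1, v2, v3, v4 are mutually adjacent (a clique of size 4), so at least 4 colors are needed.
4 colors suffice: color 1 → {v2}; color 2 → {v4, v5}; color 3 → {v3}; color 4 → {v1}. Every edge joins two different colors.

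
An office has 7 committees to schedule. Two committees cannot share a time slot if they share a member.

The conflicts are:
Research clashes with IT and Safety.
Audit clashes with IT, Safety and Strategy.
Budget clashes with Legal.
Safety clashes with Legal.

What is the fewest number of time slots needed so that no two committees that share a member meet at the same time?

2

Audit and Safety conflict, so at least 2 time slots are needed.
Using 2 time slots: Research=1, Audit=1, IT=2, Budget=2, Safety=2, Legal=1, Strategy=2. Each listed conflict is separated.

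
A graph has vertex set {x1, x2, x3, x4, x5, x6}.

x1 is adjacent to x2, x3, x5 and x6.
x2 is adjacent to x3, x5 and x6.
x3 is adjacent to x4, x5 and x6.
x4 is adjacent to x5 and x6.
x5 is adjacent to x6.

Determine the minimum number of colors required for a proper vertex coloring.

x1, x2, x3, x5, x6 are mutually adjacent (a clique of size 5), so at least 5 colors are needed.
5 colors suffice: color 1 → {x5}; color 2 → {x3}; color 3 → {x6}; color 4 → {x2, x4}; color 5 → {x1}. Each edge has distinct colors on its endpoints.

5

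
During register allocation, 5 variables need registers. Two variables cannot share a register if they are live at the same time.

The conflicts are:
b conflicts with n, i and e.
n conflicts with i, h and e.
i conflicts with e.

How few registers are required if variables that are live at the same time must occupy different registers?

b, n, i, e pairwise conflict, so at least 4 registers are needed.
4 registers suffice: register 1 → {n}; register 2 → {h, e}; register 3 → {b}; register 4 → {i}. Each listed conflict is separated.

4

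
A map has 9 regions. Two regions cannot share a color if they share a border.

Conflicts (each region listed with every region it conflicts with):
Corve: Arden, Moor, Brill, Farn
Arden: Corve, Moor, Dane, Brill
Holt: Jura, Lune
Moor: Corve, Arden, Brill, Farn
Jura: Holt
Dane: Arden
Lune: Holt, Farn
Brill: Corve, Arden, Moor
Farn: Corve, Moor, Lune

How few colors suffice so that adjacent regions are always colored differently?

Corve, Arden, Moor, Brill pairwise conflict, so at least 4 colors are needed.
4 colors suffice: Corve=2, Arden=3, Holt=1, Moor=1, Jura=2, Dane=1, Lune=2, Brill=4, Farn=3. Every pair that conflicts lands in different colors.

4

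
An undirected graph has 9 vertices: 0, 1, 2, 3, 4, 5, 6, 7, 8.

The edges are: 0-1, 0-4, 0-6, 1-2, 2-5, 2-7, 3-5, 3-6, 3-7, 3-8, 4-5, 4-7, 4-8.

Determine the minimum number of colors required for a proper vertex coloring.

3

The cycle 6-3-8-4-0-6 has odd length 5, so it cannot be 2-colored; at least 3 colors are needed.
3 colors suffice: color red → {2, 3, 4}; color blue → {0, 5, 7, 8}; color green → {1, 6}. Every edge joins two different colors.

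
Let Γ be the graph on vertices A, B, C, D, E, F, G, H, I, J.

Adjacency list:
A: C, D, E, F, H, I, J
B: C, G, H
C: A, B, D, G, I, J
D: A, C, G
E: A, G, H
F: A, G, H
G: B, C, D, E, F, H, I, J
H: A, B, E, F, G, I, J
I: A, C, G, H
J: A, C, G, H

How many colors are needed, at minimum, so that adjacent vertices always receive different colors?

3

A, E, H are pairwise adjacent, so at least 3 colors are needed.
3 colors suffice: color red → {A, G}; color blue → {C, H}; color green → {B, D, E, F, I, J}. Each edge has distinct colors on its endpoints.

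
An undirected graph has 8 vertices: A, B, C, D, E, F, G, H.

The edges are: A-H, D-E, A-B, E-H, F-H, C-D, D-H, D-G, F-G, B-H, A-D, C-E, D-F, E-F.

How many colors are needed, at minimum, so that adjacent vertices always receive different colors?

D, E, F, H are pairwise adjacent (a clique of size 4), so at least 4 colors are needed.
A valid assignment using 4 colors: A=3, B=1, C=2, D=1, E=4, F=3, G=2, H=2. No two adjacent vertices share a color.

4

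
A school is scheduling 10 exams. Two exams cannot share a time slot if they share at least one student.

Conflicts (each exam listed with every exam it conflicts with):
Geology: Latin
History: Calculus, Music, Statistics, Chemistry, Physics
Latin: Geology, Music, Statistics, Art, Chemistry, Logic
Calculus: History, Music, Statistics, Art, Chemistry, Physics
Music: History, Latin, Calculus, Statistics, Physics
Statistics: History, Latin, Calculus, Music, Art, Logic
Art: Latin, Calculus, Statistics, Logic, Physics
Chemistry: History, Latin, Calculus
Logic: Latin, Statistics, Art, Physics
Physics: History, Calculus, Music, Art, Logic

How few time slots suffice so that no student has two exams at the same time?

4

History, Calculus, Music, Statistics are mutually in conflict, so at least 4 time slots are needed.
A valid assignment using 4 time slots: Geology=2, History=3, Latin=1, Calculus=1, Music=4, Statistics=2, Art=3, Chemistry=2, Logic=4, Physics=2. No two conflicting exams share a time slot.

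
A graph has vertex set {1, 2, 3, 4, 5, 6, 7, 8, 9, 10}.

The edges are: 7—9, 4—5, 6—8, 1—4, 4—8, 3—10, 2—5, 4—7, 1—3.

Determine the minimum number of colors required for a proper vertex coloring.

3 and 10 are adjacent, so at least 2 colors are needed.
2 colors suffice: color a → {2, 3, 4, 6, 9}; color b → {1, 5, 7, 8, 10}. No two adjacent vertices share a color.

2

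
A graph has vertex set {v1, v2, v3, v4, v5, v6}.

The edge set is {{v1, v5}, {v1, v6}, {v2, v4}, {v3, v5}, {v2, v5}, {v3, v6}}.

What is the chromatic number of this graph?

2

v3 and v5 are adjacent, so at least 2 colors are needed.
2 colors suffice: color 1 → {v4, v5, v6}; color 2 → {v1, v2, v3}. No two adjacent vertices share a color.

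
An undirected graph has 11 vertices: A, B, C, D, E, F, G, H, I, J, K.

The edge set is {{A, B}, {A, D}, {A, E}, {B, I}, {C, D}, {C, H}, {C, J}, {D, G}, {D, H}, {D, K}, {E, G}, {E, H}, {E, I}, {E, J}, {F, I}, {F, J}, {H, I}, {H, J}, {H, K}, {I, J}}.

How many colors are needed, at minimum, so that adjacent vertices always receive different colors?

E, H, I, J are pairwise adjacent (a clique of size 4), so at least 4 colors are needed.
One proper 4-coloring: A=1, B=3, C=3, D=2, E=3, F=1, G=1, H=1, I=2, J=4, K=3. No two adjacent vertices share a color.

4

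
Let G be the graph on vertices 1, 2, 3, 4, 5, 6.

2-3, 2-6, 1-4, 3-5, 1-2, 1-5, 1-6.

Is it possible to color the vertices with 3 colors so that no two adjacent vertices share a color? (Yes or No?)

The chromatic number is 3. 1, 2, 6 form a triangle, so at least 3 colors are needed.
A valid assignment using 3 colors: 1=red, 2=blue, 3=red, 4=blue, 5=blue, 6=green.
That is already a proper 3-coloring.

Yes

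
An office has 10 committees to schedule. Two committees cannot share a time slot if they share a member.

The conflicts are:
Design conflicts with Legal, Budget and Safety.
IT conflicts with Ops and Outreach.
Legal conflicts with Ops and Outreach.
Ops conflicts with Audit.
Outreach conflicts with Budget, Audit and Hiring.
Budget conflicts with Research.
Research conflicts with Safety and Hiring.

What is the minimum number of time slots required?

Design and Budget conflict, so at least 2 time slots are needed.
2 time slots suffice: time slot 1 → {Design, Ops, Outreach, Research}; time slot 2 → {IT, Legal, Budget, Audit, Safety, Hiring}. Each listed conflict is separated.

2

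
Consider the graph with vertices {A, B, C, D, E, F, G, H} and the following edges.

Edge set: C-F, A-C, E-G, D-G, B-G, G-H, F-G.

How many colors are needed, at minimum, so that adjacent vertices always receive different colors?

2

B and G are adjacent, so at least 2 colors are needed.
2 colors suffice: color 1 → {C, G}; color 2 → {A, B, D, E, F, H}. No two adjacent vertices share a color.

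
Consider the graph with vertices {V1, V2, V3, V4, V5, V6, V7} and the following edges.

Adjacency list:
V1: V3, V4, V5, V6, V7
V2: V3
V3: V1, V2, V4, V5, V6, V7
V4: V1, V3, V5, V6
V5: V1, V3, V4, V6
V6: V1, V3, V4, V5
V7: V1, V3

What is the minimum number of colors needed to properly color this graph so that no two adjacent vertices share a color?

V1, V3, V4, V5, V6 are mutually adjacent (a clique of size 5), so at least 5 colors are needed.
5 colors suffice: color 1 → {V3}; color 2 → {V1, V2}; color 3 → {V4, V7}; color 4 → {V5}; color 5 → {V6}. Every edge joins two different colors.

5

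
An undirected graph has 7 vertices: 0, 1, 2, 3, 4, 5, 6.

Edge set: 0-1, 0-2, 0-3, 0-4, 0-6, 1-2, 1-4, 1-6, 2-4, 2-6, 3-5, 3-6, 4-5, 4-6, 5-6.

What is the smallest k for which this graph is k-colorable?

5

0, 1, 2, 4, 6 form a clique, so at least 5 colors are needed.
5 colors suffice: color a → {6}; color b → {0, 5}; color c → {3, 4}; color d → {1}; color e → {2}. No two adjacent vertices share a color.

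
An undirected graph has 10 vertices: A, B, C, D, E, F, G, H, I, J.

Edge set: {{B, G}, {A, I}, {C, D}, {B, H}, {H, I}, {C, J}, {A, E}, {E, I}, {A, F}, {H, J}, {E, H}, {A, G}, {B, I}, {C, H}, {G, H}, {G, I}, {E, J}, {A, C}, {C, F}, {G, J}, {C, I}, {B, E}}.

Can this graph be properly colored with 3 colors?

No

B, G, H, I form a clique, so at least 4 colors are needed.
So 3 colors are not enough.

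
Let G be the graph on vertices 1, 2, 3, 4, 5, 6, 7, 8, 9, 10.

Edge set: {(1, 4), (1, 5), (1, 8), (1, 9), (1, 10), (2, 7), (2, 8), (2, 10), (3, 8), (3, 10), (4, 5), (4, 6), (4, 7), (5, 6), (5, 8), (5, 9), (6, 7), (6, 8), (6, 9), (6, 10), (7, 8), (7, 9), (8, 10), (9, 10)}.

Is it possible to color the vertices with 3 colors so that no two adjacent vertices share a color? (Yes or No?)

The chromatic number is 3. 6, 7, 9 are pairwise adjacent, so at least 3 colors are needed.
3 colors suffice: color red → {4, 8, 9}; color blue → {1, 2, 3, 6}; color green → {5, 7, 10}.
That is already a proper 3-coloring.

Yes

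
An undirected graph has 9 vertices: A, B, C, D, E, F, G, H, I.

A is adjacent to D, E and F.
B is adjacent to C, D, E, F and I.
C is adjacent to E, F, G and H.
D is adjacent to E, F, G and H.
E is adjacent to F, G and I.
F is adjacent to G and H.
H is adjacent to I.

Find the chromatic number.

A, D, E, F are pairwise adjacent (a clique of size 4), so at least 4 colors are needed.
4 colors suffice: color 1 → {F, I}; color 2 → {E, H}; color 3 → {C, D}; color 4 → {A, B, G}. Each edge has distinct colors on its endpoints.

4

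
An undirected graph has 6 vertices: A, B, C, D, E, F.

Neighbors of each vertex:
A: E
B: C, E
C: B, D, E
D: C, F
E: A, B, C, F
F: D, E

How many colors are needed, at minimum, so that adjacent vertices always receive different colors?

B, C, E are pairwise adjacent, so at least 3 colors are needed.
A valid assignment using 3 colors: A=2, B=3, C=2, D=1, E=1, F=2. Each edge has distinct colors on its endpoints.

3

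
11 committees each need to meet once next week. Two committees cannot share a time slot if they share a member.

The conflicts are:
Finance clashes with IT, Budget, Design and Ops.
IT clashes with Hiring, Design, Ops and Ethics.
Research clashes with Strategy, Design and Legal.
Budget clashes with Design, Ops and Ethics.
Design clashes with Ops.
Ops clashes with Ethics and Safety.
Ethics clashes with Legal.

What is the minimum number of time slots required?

4

Finance, IT, Design, Ops are mutually in conflict, so at least 4 time slots are needed.
A valid assignment using 4 time slots: Finance=4, IT=3, Research=1, Hiring=1, Budget=3, Strategy=2, Design=2, Ops=1, Ethics=2, Legal=3, Safety=2. Each listed conflict is separated.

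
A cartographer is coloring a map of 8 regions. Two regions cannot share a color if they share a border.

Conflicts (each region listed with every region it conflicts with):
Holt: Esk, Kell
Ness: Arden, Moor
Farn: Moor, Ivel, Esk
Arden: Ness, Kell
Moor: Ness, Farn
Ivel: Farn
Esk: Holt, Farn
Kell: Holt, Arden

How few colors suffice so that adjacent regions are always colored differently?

3

The cycle Ness-Arden-Kell-Holt-Esk-Farn-Moor-Ness has odd length 7, so it cannot be 2-colored; at least 3 colors are needed.
A valid assignment using 3 colors: Holt=1, Ness=1, Farn=1, Arden=2, Moor=2, Ivel=2, Esk=2, Kell=3. Each listed conflict is separated.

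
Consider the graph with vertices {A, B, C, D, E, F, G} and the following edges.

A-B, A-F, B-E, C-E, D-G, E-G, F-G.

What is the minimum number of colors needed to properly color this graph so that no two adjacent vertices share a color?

The cycle F-G-E-B-A-F has odd length 5, so it cannot be 2-colored; at least 3 colors are needed.
3 colors suffice: color 1 → {A, D, E}; color 2 → {B, C, G}; color 3 → {F}. No two adjacent vertices share a color.

3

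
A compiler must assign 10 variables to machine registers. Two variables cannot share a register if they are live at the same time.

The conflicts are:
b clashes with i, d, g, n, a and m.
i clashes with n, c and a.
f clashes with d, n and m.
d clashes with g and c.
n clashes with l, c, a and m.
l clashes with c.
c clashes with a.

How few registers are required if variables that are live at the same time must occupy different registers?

4

b, i, n, a are mutually in conflict, so at least 4 registers are needed.
4 registers suffice: register 1 → {d, n}; register 2 → {b, f, c}; register 3 → {g, l, a, m}; register 4 → {i}. Every pair that conflicts lands in different registers.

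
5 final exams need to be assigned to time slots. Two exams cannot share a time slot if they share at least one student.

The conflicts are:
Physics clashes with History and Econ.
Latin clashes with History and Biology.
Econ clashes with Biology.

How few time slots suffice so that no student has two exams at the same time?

The cycle Physics-History-Latin-Biology-Econ-Physics has odd length 5, so it cannot be 2-colored; at least 3 time slots are needed.
3 time slots suffice: time slot 1 → {Latin, Econ}; time slot 2 → {History, Biology}; time slot 3 → {Physics}. Every pair that conflicts lands in different time slots.

3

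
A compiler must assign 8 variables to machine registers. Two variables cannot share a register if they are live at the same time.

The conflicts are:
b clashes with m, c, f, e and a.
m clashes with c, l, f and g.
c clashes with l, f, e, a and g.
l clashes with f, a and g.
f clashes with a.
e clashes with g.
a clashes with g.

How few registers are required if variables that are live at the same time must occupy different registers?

4

c, l, f, a are mutually in conflict, so at least 4 registers are needed.
4 registers suffice: register 1 → {c}; register 2 → {m, e, a}; register 3 → {b, l}; register 4 → {f, g}. Every pair that conflicts lands in different registers.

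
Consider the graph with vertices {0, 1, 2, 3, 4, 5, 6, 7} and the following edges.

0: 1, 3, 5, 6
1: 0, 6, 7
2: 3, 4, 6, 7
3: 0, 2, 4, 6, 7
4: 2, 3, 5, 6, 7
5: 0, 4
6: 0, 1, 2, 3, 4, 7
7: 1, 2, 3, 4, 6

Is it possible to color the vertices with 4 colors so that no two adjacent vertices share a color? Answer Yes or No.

No

2, 3, 4, 6, 7 are pairwise adjacent (a clique of size 5), so at least 5 colors are needed.
So 4 colors are not enough.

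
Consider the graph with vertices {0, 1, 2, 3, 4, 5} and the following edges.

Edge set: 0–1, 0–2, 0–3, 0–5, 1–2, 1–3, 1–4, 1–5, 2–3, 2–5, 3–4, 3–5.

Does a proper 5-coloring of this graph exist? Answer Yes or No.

Yes

The chromatic number is 5. 0, 1, 2, 3, 5 form a clique, so at least 5 colors are needed.
One proper 5-coloring: 0=yellow, 1=blue, 2=purple, 3=red, 4=green, 5=green.
That is already a proper 5-coloring.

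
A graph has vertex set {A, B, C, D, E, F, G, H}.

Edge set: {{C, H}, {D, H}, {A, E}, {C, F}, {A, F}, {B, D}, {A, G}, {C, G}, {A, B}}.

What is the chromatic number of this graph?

C and G are adjacent, so at least 2 colors are needed.
One proper 2-coloring: A=1, B=2, C=1, D=1, E=2, F=2, G=2, H=2. Each edge has distinct colors on its endpoints.

2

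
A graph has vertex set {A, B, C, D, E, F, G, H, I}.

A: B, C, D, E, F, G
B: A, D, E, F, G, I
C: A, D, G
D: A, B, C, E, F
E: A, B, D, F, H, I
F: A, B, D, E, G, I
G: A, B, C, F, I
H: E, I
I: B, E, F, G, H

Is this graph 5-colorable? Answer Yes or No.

Yes

The chromatic number is 5. A, B, D, E, F are mutually adjacent (a clique of size 5), so at least 5 colors are needed.
A valid assignment using 5 colors: A=3, B=4, C=1, D=5, E=2, F=1, G=2, H=1, I=3.
That is already a proper 5-coloring.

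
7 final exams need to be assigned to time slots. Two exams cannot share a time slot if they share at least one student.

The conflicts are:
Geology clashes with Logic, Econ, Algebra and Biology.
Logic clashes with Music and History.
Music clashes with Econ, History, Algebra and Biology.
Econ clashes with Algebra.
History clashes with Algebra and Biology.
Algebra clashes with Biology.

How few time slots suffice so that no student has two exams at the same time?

Music, History, Algebra, Biology pairwise conflict, so at least 4 time slots are needed.
A valid assignment using 4 time slots: Geology=1, Logic=2, Music=1, Econ=3, History=3, Algebra=2, Biology=4. Every pair that conflicts lands in different time slots.

4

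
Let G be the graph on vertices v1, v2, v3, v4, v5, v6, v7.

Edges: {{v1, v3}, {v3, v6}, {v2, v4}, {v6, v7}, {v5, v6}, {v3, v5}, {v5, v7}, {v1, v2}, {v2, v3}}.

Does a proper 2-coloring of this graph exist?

v5, v6, v7 are pairwise adjacent, so at least 3 colors are needed.
So 2 colors are not enough.

No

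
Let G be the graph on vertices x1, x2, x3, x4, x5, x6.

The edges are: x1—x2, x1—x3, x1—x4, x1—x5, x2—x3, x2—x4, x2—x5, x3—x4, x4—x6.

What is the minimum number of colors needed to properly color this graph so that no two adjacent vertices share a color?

x1, x2, x3, x4 form a clique, so at least 4 colors are needed.
One proper 4-coloring: x1=B, x2=G, x3=Y, x4=R, x5=R, x6=B. Each edge has distinct colors on its endpoints.

4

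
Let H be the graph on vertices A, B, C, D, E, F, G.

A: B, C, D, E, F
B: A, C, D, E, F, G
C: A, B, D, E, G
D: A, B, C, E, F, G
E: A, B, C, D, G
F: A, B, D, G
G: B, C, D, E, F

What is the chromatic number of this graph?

5

B, C, D, E, G are mutually adjacent (a clique of size 5), so at least 5 colors are needed.
5 colors suffice: color red → {B}; color blue → {D}; color green → {C, F}; color yellow → {E}; color purple → {A, G}. No two adjacent vertices share a color.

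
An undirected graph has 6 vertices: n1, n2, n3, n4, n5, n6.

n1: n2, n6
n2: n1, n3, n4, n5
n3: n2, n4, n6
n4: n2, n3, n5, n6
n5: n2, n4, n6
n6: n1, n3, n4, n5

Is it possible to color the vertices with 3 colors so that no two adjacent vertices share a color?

Yes

The chromatic number is 3. n3, n4, n6 are pairwise adjacent, so at least 3 colors are needed.
3 colors suffice: color 1 → {n1, n4}; color 2 → {n2, n6}; color 3 → {n3, n5}.
That is already a proper 3-coloring.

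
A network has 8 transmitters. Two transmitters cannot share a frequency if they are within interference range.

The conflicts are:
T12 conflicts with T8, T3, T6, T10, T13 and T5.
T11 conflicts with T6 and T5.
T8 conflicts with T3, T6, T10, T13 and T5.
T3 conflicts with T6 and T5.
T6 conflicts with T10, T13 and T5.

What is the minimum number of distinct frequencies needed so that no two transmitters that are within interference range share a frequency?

T12, T8, T3, T6, T5 pairwise conflict, so at least 5 frequencies are needed.
Using 5 frequencies: T12=3, T11=2, T8=2, T3=5, T6=1, T10=4, T13=4, T5=4. Every pair that conflicts lands in different frequencies.

5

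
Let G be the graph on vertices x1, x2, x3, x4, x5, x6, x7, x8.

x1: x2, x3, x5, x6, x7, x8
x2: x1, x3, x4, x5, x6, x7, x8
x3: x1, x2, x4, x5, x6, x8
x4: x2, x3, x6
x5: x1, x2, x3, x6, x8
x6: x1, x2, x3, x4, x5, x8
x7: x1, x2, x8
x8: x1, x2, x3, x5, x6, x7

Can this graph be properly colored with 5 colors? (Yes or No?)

x1, x2, x3, x5, x6, x8 form a clique, so at least 6 colors are needed.
So 5 colors are not enough.

No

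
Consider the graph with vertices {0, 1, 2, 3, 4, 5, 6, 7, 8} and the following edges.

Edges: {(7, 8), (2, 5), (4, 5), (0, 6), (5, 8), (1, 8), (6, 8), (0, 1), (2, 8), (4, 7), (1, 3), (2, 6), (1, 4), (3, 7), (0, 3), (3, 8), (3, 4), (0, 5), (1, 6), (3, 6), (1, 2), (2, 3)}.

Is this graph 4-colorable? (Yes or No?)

No

1, 2, 3, 6, 8 form a clique, so at least 5 colors are needed.
So 4 colors are not enough.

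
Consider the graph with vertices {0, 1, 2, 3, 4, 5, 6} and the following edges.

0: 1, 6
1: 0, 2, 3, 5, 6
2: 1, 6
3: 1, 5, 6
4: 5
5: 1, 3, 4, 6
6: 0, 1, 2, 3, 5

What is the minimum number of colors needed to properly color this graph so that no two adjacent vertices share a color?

1, 3, 5, 6 form a clique, so at least 4 colors are needed.
4 colors suffice: color a → {1, 4}; color b → {6}; color c → {0, 2, 5}; color d → {3}. Each edge has distinct colors on its endpoints.

4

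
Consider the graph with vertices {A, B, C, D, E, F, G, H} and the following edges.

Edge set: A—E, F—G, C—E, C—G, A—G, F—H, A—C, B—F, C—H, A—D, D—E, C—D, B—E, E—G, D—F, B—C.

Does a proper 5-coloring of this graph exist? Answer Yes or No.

Yes

The chromatic number is 4. A, C, D, E are mutually adjacent (a clique of size 4), so at least 4 colors are needed.
4 colors suffice: A=4, B=3, C=1, D=3, E=2, F=1, G=3, H=2.
Since 5 ≥ 4, a proper 5-coloring certainly exists.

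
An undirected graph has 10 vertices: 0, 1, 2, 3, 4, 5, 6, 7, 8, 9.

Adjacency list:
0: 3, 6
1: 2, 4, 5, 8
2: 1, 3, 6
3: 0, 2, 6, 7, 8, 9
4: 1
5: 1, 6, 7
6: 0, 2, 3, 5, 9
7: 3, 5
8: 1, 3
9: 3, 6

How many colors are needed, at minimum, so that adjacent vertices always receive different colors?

3

3, 6, 9 are pairwise adjacent, so at least 3 colors are needed.
One proper 3-coloring: 0=c, 1=a, 2=c, 3=a, 4=b, 5=c, 6=b, 7=b, 8=b, 9=c. No two adjacent vertices share a color.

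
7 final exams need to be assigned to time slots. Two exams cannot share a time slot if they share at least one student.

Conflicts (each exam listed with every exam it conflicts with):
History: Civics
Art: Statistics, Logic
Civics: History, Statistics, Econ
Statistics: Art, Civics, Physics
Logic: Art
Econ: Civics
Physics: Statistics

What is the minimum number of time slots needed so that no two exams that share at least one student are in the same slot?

Civics and Statistics conflict, so at least 2 time slots are needed.
2 time slots suffice: History=2, Art=1, Civics=1, Statistics=2, Logic=2, Econ=2, Physics=1. Each listed conflict is separated.

2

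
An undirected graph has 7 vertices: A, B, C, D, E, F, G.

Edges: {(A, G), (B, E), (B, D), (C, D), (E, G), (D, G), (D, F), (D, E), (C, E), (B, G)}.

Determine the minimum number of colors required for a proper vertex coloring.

4

B, D, E, G are mutually adjacent (a clique of size 4), so at least 4 colors are needed.
4 colors suffice: A=1, B=4, C=2, D=1, E=3, F=2, G=2. Each edge has distinct colors on its endpoints.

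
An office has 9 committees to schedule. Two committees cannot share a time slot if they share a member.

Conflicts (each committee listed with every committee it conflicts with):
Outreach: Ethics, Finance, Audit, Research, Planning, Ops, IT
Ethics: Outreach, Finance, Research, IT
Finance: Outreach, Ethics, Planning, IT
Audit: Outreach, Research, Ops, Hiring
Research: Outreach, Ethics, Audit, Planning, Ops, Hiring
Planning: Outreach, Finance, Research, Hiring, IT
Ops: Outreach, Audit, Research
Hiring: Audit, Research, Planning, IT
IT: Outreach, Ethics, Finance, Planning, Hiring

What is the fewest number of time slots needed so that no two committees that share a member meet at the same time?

4

Outreach, Finance, Planning, IT all conflict with each other, so at least 4 time slots are needed.
4 time slots suffice: time slot 1 → {Outreach, Hiring}; time slot 2 → {Research, IT}; time slot 3 → {Ethics, Audit, Planning}; time slot 4 → {Finance, Ops}. Each listed conflict is separated.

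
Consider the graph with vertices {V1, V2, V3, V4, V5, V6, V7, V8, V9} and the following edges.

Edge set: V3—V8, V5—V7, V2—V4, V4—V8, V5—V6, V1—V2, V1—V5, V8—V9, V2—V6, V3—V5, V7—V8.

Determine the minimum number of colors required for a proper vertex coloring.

2

V8 and V9 are adjacent, so at least 2 colors are needed.
A valid assignment using 2 colors: V1=2, V2=1, V3=2, V4=2, V5=1, V6=2, V7=2, V8=1, V9=2. No two adjacent vertices share a color.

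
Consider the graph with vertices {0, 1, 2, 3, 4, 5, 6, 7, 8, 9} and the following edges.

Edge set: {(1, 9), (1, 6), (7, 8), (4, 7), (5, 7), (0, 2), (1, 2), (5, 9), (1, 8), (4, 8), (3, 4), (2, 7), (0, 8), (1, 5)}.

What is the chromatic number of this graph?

3

4, 7, 8 form a triangle, so at least 3 colors are needed.
3 colors suffice: 0=red, 1=red, 2=blue, 3=red, 4=green, 5=blue, 6=blue, 7=red, 8=blue, 9=green. Every edge joins two different colors.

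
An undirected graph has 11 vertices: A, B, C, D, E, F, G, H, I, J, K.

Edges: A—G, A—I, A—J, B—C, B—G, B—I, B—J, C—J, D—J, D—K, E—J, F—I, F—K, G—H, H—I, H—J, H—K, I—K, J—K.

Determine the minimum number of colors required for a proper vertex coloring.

H, J, K are mutually adjacent, so at least 3 colors are needed.
A valid assignment using 3 colors: A=blue, B=blue, C=green, D=green, E=blue, F=green, G=red, H=green, I=red, J=red, K=blue. No two adjacent vertices share a color.

3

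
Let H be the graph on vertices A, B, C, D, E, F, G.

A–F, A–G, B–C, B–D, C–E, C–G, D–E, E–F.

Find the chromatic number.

3

The cycle F-E-C-G-A-F has odd length 5, so it cannot be 2-colored; at least 3 colors are needed.
3 colors suffice: A=2, B=2, C=1, D=1, E=2, F=1, G=3. Every edge joins two different colors.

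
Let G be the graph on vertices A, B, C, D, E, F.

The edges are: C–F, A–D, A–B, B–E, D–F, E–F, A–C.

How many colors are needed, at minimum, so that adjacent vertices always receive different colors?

The cycle F-D-A-B-E-F has odd length 5, so it cannot be 2-colored; at least 3 colors are needed.
3 colors suffice: color 1 → {A, F}; color 2 → {B, C, D}; color 3 → {E}. Every edge joins two different colors.

3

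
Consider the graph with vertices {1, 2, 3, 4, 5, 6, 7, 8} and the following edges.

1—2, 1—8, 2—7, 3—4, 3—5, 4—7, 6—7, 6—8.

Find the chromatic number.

The cycle 7-2-1-8-6-7 has odd length 5, so it cannot be 2-colored; at least 3 colors are needed.
3 colors suffice: color a → {1, 3, 7}; color b → {2, 4, 5, 6}; color c → {8}. Each edge has distinct colors on its endpoints.

3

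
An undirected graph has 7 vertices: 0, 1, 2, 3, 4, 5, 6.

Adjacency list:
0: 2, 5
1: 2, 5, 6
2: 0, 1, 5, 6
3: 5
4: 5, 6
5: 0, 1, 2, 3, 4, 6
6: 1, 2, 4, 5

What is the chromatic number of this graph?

4

1, 2, 5, 6 form a clique, so at least 4 colors are needed.
One proper 4-coloring: 0=green, 1=yellow, 2=blue, 3=blue, 4=blue, 5=red, 6=green. No two adjacent vertices share a color.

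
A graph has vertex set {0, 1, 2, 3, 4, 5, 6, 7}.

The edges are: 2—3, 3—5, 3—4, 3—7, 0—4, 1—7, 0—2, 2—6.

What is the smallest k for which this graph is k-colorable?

2 and 3 are adjacent, so at least 2 colors are needed.
2 colors suffice: color red → {0, 1, 3, 6}; color blue → {2, 4, 5, 7}. No two adjacent vertices share a color.

2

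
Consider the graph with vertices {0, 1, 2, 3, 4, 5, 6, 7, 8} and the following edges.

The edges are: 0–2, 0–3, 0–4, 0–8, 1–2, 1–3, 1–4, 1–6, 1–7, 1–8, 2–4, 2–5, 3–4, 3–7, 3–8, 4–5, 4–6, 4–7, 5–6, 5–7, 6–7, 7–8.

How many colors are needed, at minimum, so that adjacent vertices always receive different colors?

4

4, 5, 6, 7 are mutually adjacent (a clique of size 4), so at least 4 colors are needed.
4 colors suffice: color red → {4, 8}; color blue → {2, 7}; color green → {0, 1, 5}; color yellow → {3, 6}. Every edge joins two different colors.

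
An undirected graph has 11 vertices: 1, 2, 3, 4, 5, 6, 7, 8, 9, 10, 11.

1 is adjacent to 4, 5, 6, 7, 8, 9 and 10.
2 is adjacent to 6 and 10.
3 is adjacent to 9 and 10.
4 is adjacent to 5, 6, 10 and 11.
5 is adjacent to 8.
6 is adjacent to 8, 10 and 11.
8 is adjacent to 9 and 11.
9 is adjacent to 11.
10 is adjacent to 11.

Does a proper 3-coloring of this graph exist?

No

1, 4, 6, 10 form a clique, so at least 4 colors are needed.
So 3 colors are not enough.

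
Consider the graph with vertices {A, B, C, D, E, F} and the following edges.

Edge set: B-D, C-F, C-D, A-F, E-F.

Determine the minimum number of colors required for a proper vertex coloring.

C and D are adjacent, so at least 2 colors are needed.
2 colors suffice: A=blue, B=blue, C=blue, D=red, E=blue, F=red. Every edge joins two different colors.

2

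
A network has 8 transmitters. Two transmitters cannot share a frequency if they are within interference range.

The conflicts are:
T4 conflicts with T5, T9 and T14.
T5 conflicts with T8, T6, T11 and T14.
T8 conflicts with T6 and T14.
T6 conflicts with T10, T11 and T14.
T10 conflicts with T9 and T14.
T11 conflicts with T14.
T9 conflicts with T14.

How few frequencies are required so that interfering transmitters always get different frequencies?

T5, T6, T11, T14 are mutually in conflict, so at least 4 frequencies are needed.
Using 4 frequencies: T4=4, T5=3, T8=4, T6=2, T10=3, T11=4, T9=2, T14=1. Every pair that conflicts lands in different frequencies.

4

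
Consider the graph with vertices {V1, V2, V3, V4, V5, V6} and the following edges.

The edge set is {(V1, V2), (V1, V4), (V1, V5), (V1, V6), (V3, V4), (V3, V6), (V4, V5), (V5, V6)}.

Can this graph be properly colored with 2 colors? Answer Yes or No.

V1, V4, V5 are pairwise adjacent, so at least 3 colors are needed.
So 2 colors are not enough.

No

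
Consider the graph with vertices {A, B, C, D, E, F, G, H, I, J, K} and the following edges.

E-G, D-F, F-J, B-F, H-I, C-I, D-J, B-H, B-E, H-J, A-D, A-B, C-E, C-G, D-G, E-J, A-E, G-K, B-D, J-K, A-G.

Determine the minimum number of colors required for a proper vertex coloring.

3

D, F, J form a triangle, so at least 3 colors are needed.
3 colors suffice: color 1 → {B, G, I, J}; color 2 → {D, E, H, K}; color 3 → {A, C, F}. Each edge has distinct colors on its endpoints.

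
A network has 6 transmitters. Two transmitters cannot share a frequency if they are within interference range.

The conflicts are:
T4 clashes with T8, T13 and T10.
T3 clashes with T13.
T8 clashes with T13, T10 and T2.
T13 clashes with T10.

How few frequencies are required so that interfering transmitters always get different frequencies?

4

T4, T8, T13, T10 pairwise conflict, so at least 4 frequencies are needed.
4 frequencies suffice: frequency 1 → {T13, T2}; frequency 2 → {T3, T8}; frequency 3 → {T10}; frequency 4 → {T4}. Every pair that conflicts lands in different frequencies.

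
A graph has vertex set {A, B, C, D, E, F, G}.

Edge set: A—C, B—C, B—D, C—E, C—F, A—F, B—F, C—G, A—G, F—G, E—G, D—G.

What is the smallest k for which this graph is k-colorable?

4

A, C, F, G form a clique, so at least 4 colors are needed.
One proper 4-coloring: A=4, B=1, C=2, D=2, E=3, F=3, G=1. No two adjacent vertices share a color.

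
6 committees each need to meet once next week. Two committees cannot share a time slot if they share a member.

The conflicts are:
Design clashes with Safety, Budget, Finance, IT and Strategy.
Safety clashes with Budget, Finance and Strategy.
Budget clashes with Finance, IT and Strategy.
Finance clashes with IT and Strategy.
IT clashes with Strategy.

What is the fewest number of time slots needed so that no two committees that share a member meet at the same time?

5

Design, Safety, Budget, Finance, Strategy all conflict with each other, so at least 5 time slots are needed.
Using 5 time slots: Design=4, Safety=5, Budget=1, Finance=3, IT=5, Strategy=2. Every pair that conflicts lands in different time slots.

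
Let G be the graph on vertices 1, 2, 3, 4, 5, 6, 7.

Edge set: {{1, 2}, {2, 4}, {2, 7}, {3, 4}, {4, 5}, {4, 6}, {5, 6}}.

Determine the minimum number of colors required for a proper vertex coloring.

3

4, 5, 6 are mutually adjacent, so at least 3 colors are needed.
One proper 3-coloring: 1=a, 2=b, 3=b, 4=a, 5=c, 6=b, 7=a. Each edge has distinct colors on its endpoints.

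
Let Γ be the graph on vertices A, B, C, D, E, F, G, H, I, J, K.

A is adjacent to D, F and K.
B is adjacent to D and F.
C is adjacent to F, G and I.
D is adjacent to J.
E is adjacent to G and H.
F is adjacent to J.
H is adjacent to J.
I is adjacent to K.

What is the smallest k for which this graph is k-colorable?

3

The cycle A-F-C-I-K-A has odd length 5, so it cannot be 2-colored; at least 3 colors are needed.
3 colors suffice: color red → {D, E, F, I}; color blue → {A, B, C, J}; color green → {G, H, K}. Each edge has distinct colors on its endpoints.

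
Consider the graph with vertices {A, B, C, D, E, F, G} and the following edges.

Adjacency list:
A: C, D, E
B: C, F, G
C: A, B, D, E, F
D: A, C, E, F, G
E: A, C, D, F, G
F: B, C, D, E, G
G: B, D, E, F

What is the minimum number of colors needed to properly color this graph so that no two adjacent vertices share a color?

4

A, C, D, E are pairwise adjacent (a clique of size 4), so at least 4 colors are needed.
4 colors suffice: color red → {A, F}; color blue → {B, E}; color green → {D}; color yellow → {C, G}. Every edge joins two different colors.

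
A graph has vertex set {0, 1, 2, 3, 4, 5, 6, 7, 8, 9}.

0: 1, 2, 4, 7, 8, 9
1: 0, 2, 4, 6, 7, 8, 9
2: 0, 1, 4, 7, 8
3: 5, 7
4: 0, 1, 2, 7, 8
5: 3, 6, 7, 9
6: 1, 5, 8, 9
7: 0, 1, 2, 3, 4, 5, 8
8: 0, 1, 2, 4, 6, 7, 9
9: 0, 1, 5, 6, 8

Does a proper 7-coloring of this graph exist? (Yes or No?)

The chromatic number is 6. 0, 1, 2, 4, 7, 8 are pairwise adjacent (a clique of size 6), so at least 6 colors are needed.
6 colors suffice: color red → {5, 8}; color blue → {7, 9}; color green → {1, 3}; color yellow → {0, 6}; color purple → {4}; color orange → {2}.
Since 7 ≥ 6, a proper 7-coloring certainly exists.

Yes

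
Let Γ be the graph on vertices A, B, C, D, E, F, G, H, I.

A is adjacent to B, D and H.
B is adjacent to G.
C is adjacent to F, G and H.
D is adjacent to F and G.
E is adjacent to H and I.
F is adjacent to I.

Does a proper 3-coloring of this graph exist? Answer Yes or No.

Yes

The chromatic number is 3. The cycle I-F-C-H-E-I has odd length 5, so it cannot be 2-colored; at least 3 colors are needed.
3 colors suffice: color red → {A, C, I}; color blue → {B, D, H}; color green → {E, F, G}.
That is already a proper 3-coloring.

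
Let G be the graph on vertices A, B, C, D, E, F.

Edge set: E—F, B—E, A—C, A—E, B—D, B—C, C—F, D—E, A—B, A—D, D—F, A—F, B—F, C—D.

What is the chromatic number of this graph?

A, B, C, D, F form a clique, so at least 5 colors are needed.
5 colors suffice: color 1 → {A}; color 2 → {F}; color 3 → {B}; color 4 → {D}; color 5 → {C, E}. No two adjacent vertices share a color.

5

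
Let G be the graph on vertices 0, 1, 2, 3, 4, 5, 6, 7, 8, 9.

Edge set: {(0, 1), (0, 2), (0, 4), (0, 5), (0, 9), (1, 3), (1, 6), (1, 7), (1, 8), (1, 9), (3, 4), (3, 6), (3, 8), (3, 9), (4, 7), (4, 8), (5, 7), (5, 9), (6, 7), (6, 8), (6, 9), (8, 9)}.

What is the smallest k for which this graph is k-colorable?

5

1, 3, 6, 8, 9 are mutually adjacent (a clique of size 5), so at least 5 colors are needed.
5 colors suffice: color red → {2, 4, 9}; color blue → {1, 5}; color green → {0, 3, 7}; color yellow → {8}; color purple → {6}. Every edge joins two different colors.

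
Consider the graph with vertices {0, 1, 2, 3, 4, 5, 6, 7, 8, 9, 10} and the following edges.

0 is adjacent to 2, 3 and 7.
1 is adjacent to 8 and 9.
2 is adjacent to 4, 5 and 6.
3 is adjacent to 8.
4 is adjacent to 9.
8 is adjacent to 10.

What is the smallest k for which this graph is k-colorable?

The cycle 1-9-4-2-0-3-8-1 has odd length 7, so it cannot be 2-colored; at least 3 colors are needed.
3 colors suffice: color red → {2, 7, 8, 9}; color blue → {0, 1, 4, 5, 6, 10}; color green → {3}. No two adjacent vertices share a color.

3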